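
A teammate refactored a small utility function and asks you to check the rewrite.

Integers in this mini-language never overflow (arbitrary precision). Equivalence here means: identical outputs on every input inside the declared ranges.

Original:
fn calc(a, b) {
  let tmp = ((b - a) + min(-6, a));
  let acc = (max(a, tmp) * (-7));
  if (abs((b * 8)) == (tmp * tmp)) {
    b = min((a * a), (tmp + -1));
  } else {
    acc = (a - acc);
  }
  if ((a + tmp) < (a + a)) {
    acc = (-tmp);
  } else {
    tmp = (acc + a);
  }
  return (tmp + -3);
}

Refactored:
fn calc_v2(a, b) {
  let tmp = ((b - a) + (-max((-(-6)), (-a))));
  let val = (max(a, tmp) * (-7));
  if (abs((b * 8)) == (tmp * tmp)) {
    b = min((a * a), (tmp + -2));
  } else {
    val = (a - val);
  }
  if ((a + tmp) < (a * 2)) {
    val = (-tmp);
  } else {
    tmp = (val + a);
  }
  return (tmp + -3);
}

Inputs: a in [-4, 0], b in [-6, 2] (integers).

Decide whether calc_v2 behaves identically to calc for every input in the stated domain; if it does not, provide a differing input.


Equivalent. The one real change (`-1` became `-2`) has no effect anywhere in the declared ranges.
Sweeping the whole domain (45 inputs) finds no disagreement.
One worked example (a=-2, b=-2) — calc: tmp := -6 | acc := 14 | (abs((b * 8)) == (tmp * tmp)): false | acc := -16 | ((a + tmp) < (a + a)): true | acc := 6 | result -9; calc_v2: tmp := -6 | val := 14 | (abs((b * 8)) == (tmp * tmp)): false | val := -16 | ((a + tmp) < (a * 2)): true | val := 6 | result -9; agreement on -9.
verdict: equivalent


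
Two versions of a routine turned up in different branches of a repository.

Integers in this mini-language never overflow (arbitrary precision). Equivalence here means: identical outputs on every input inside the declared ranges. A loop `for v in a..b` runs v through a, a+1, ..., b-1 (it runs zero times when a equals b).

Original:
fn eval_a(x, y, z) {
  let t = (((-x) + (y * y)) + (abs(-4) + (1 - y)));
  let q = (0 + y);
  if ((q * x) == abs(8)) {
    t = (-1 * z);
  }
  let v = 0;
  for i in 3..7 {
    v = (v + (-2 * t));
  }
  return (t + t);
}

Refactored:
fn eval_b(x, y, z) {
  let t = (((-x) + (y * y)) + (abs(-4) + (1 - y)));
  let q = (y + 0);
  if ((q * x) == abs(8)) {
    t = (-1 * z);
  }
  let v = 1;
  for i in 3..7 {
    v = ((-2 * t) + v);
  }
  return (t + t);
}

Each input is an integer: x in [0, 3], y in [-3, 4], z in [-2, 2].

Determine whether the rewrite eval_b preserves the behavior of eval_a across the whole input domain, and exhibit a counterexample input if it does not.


Although `0` became `1`, no input in the stated domain can expose it; all 160 inputs agree.
verdict: equivalent


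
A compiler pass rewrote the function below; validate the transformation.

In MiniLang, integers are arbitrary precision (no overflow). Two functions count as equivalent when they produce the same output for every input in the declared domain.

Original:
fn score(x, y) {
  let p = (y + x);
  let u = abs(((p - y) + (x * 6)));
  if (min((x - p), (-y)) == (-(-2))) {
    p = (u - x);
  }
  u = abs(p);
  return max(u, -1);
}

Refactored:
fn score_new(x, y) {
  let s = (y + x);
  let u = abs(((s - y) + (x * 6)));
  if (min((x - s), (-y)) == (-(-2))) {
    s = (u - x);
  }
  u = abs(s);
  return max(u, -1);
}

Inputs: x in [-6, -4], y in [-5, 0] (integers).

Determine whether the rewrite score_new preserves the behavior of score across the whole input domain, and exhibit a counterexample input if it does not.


The two are interchangeable: local variable names differ, and every declared input agrees.
Spot check at x=-5, y=-2 — score: p=-7, then u=35, then (min((x - p), (-y)) == (-(-2))) is true, then p=40, then u=40, then returns 40. score_new: s=-7, then u=35, then (min((x - s), (-y)) == (-(-2))) is true, then s=40, then u=40, then returns 40. Both give 40.
Sweeping the whole domain (18 inputs) finds no disagreement.
verdict: equivalent


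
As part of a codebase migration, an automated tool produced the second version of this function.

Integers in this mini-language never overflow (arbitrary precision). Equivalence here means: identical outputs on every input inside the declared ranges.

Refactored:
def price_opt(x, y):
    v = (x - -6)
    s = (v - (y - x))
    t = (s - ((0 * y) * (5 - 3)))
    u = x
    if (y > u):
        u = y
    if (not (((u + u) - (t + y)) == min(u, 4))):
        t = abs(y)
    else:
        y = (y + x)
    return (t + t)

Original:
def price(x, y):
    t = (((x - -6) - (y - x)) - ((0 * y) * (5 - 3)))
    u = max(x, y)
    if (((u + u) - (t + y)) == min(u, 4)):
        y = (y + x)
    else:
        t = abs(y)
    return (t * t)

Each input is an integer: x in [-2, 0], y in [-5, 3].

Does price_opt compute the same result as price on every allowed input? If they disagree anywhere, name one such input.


These are not equivalent — on x=-2, y=-5 the outputs split (25 vs 10).
price: t := 7 | u := -2 | (((u + u) - (t + y)) == min(u, 4)): false | t := 5 | result 25
price_opt: v := 4 | s := 7 | t := 7 | u := -2 | (y > u): false | (not (((u + u) - (t + y)) == min(u, 4))): true | t := 5 | result 10
verdict: not equivalent; witness: x=-2, y=-5


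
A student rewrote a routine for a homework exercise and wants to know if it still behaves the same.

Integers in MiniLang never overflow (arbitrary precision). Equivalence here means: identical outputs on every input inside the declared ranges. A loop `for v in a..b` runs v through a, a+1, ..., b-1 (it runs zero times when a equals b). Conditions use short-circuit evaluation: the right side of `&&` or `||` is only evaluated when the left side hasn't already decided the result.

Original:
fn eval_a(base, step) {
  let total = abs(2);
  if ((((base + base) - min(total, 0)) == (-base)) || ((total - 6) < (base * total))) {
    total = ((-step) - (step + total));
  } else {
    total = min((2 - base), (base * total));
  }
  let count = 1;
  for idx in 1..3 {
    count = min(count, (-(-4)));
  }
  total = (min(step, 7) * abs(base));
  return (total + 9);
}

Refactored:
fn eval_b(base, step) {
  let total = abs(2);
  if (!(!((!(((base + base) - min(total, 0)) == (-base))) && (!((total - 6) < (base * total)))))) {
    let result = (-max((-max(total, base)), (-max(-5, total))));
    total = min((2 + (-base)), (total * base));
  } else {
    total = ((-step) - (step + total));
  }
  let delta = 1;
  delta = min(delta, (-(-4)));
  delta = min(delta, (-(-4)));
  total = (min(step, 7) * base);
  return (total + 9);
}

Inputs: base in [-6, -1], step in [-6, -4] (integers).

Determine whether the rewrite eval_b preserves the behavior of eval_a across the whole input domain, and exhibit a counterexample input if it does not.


The rewrite breaks on base=-6, step=-6, where the results are -27 and 45.
eval_a: total becomes 2; next ((((base + base) - min(total, 0)) == (-base)) || ((total - 6) < (base * total))) evaluates to false; next total becomes -12; next count becomes 1; next at idx=1:; next count becomes 1; next at idx=2:; next count becomes 1; next total becomes -36; next final value -27
eval_b: total becomes 2; next (!(!((!(((base + base) - min(total, 0)) == (-base))) && (!((total - 6) < (base * total)))))) evaluates to true; next result becomes 2; next total becomes -12; next delta becomes 1; next delta becomes 1; next delta becomes 1; next total becomes 36; next final value 45
verdict: not equivalent; witness: base=-6, step=-6


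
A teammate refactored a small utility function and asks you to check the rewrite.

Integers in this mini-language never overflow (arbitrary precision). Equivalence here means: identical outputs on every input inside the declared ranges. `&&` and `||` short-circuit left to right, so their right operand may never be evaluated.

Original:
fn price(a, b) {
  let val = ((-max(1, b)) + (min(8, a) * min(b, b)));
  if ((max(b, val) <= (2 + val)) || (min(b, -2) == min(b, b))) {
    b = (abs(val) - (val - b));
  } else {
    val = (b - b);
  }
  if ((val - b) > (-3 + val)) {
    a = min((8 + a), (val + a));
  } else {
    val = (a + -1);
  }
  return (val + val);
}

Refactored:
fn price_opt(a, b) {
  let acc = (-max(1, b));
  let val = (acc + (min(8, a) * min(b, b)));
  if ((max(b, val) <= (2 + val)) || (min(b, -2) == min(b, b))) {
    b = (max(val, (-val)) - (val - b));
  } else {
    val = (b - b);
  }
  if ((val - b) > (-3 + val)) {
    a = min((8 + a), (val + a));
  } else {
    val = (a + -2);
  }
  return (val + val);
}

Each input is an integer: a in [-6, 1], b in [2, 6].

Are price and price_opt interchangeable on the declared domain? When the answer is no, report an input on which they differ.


Not equivalent: a=-6, b=3 separates them (-14 vs -16).
price: val := -21 | ((max(b, val) <= (2 + val)) || (min(b, -2) == min(b, b))): false | val := 0 | ((val - b) > (-3 + val)): false | val := -7 | result -14
price_opt: acc := -3 | val := -21 | ((max(b, val) <= (2 + val)) || (min(b, -2) == min(b, b))): false | val := 0 | ((val - b) > (-3 + val)): false | val := -8 | result -16
verdict: not equivalent; witness: a=-6, b=3


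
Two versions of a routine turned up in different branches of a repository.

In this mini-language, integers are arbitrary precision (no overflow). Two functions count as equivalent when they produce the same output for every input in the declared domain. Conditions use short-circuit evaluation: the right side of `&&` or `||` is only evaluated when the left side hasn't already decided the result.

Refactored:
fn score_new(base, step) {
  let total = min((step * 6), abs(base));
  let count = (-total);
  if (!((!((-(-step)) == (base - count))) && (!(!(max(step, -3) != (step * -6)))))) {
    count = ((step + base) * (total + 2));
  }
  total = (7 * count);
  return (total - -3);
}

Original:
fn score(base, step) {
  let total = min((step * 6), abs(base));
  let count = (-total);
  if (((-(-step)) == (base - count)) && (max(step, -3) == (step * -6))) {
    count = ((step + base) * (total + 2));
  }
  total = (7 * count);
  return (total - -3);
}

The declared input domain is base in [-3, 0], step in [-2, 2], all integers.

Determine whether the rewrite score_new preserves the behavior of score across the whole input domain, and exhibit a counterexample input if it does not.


These are not equivalent — on base=-3, step=0 the outputs split (3 vs -39).
score: total := 0 | count := 0 | (((-(-step)) == (base - count)) && (max(step, -3) == (step * -6))): false | total := 0 | result 3
score_new: total := 0 | count := 0 | (!((!((-(-step)) == (base - count))) && (!(!(max(step, -3) != (step * -6)))))): true | count := -6 | total := -42 | result -39
verdict: not equivalent; witness: base=-3, step=0


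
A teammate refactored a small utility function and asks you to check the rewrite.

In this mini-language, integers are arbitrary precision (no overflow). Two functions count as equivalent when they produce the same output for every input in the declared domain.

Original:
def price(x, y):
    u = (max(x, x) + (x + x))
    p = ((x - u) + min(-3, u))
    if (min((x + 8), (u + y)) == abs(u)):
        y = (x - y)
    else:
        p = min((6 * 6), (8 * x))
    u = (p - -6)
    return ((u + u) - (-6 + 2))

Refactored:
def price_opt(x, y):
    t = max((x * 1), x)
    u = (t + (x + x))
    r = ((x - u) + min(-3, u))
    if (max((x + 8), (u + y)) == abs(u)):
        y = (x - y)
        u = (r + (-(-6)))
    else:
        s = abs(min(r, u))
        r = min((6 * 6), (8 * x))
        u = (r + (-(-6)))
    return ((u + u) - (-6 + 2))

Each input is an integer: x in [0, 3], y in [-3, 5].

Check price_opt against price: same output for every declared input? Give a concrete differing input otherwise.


These are not equivalent — on x=0, y=0 the outputs split (10 vs 16).
price: u=0, then p=-3, then (min((x + 8), (u + y)) == abs(u)) is true, then y=0, then u=3, then returns 10
price_opt: t=0, then u=0, then r=-3, then (max((x + 8), (u + y)) == abs(u)) is false, then s=3, then r=0, then u=6, then returns 16
verdict: not equivalent; witness: x=0, y=0


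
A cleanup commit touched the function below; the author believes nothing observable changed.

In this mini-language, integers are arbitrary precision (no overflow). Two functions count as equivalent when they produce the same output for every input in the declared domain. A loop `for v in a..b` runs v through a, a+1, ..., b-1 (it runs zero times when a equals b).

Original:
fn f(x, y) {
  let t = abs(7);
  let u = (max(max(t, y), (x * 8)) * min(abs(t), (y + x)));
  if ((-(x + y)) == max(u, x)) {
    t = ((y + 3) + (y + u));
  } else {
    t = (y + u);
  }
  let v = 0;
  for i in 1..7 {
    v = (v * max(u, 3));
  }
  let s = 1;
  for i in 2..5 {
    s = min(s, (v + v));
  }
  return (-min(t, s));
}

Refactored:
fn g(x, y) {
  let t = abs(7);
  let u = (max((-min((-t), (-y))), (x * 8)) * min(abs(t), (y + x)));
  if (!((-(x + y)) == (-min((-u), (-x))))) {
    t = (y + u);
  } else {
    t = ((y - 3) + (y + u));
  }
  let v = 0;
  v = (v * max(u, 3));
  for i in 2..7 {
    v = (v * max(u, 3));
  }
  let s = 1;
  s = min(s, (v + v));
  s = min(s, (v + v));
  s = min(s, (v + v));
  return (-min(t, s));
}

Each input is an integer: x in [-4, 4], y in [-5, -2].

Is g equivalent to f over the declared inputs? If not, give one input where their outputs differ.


Input x=1, y=-2: 9 from f versus 15 from g.
verdict: not equivalent; witness: x=1, y=-2


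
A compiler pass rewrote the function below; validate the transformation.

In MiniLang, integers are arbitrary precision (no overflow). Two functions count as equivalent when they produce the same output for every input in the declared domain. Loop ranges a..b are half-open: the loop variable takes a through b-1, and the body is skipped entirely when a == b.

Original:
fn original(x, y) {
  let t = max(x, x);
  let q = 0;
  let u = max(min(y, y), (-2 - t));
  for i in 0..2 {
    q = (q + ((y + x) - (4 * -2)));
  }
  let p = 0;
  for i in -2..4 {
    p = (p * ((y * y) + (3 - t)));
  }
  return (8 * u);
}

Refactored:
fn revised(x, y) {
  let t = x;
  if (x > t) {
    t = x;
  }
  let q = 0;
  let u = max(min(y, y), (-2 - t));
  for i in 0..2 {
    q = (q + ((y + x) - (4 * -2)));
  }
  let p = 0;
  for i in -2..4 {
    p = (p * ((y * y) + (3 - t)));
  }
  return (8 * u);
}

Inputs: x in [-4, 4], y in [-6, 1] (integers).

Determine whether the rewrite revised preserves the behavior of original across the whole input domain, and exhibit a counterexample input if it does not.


Side by side, the visible changes include: comparison usage differs; statement counts differ; branching structure differs; min/max/abs usage differs.
As a probe, take x=3, y=-2: original runs t=3, then q=0, then u=-2, then (i=0), then q=9, then (i=1), then q=18, then p=0, then (i=-2), then p=0, then (i=-1), then p=0, then (i=0), then p=0, then (i=1), then p=0, then (i=2), then p=0, then (i=3), then p=0, then returns -16; revised runs t=3, then (x > t) is false, then q=0, then u=-2, then (i=0), then q=9, then (i=1), then q=18, then p=0, then (i=-2), then p=0, then (i=-1), then p=0, then (i=0), then p=0, then (i=1), then p=0, then (i=2), then p=0, then (i=3), then p=0, then returns -16; both end at -16.
Sweeping the whole domain (72 inputs) finds no disagreement.
verdict: equivalent


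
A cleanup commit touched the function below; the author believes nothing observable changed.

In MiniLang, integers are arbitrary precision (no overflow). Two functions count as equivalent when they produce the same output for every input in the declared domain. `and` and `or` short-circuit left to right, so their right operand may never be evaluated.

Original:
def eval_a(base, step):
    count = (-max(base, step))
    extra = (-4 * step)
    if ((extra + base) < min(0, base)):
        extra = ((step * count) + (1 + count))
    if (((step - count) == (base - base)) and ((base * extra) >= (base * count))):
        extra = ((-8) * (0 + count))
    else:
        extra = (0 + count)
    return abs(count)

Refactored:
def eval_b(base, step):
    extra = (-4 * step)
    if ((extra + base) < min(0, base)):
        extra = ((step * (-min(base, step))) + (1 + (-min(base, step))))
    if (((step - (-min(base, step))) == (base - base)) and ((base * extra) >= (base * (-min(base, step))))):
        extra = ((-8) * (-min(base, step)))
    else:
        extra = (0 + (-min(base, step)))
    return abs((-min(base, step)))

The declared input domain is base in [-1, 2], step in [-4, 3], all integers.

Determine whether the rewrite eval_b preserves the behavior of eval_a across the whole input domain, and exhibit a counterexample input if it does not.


Consider the input base=-1, step=-4.
eval_a: count := 1 | extra := 16 | ((extra + base) < min(0, base)): false | (((step - count) == (base - base)) and ((base * extra) >= (base * count))): false | extra := 1 | result 1
eval_b: extra := 16 | ((extra + base) < min(0, base)): false | (((step - (-min(base, step))) == (base - base)) and ((base * extra) >= (base * (-min(base, step))))): false | extra := 4 | result 4
1 and 4 differ, so these are not the same function on this domain.
verdict: not equivalent; witness: base=-1, step=-4


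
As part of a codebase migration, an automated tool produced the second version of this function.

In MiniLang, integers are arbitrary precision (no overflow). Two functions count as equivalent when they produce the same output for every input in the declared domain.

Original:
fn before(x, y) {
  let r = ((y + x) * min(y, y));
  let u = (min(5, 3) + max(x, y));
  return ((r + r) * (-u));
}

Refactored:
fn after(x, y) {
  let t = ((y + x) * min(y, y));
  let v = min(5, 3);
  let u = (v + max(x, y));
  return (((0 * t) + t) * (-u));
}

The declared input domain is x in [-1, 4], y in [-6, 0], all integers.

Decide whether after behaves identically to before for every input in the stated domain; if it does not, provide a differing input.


Consider the input x=-1, y=-6.
before: r becomes 42; next u becomes 2; next final value -168
after: t becomes 42; next v becomes 3; next u becomes 2; next final value -84
-168 != -84, so the rewrite changes behavior.
verdict: not equivalent; witness: x=-1, y=-6


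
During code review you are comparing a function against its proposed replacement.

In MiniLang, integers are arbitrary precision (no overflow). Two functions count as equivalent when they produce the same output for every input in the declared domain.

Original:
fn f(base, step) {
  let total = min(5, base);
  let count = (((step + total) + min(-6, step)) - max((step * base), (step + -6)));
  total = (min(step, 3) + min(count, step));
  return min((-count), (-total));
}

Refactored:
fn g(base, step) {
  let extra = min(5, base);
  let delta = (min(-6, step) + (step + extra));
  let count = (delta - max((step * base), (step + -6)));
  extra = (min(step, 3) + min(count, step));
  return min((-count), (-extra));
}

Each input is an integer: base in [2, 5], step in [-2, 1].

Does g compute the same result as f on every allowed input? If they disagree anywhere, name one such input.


Comparing the listings, the differences include: local variable names differ; statement counts differ.
Tracing base=5, step=1: f: total becomes 5; next count becomes -5; next total becomes -4; next final value 4 | g: extra becomes 5; next delta becomes 0; next count becomes -5; next extra becomes -4; next final value 4 — matching result 4.
Sweeping the whole domain (16 inputs) finds no disagreement.
verdict: equivalent


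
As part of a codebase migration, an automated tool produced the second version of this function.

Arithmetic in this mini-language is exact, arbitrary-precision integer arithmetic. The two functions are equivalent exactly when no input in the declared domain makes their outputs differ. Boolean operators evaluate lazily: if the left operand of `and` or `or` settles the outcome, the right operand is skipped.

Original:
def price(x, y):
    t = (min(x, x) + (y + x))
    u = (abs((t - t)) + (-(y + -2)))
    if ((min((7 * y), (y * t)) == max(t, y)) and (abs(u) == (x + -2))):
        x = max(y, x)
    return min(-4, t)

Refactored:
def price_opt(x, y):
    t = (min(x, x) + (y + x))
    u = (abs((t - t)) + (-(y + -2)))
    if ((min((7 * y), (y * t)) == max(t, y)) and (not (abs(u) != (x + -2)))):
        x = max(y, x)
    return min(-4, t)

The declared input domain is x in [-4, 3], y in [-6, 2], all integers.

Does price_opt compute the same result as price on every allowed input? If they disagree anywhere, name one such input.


This is a faithful refactor — boolean connective usage differs; comparison usage differs, but the computed results match everywhere.
Spot check at x=0, y=0 — price: t becomes 0; next u becomes 2; next ((min((7 * y), (y * t)) == max(t, y)) and (abs(u) == (x + -2))) evaluates to false; next final value -4. price_opt: t becomes 0; next u becomes 2; next ((min((7 * y), (y * t)) == max(t, y)) and (not (abs(u) != (x + -2)))) evaluates to false; next final value -4. Both give -4.
Sweeping the whole domain (72 inputs) finds no disagreement.
verdict: equivalent


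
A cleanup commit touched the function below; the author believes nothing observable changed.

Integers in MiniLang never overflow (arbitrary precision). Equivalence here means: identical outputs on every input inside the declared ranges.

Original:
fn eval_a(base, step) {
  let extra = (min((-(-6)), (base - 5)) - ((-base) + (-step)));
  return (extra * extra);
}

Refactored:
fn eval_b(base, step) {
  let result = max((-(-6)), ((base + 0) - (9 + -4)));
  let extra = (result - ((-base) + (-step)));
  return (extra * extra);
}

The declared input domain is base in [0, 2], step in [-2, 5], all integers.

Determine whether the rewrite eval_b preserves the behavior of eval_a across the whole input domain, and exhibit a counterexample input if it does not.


Input base=0, step=-2: 49 from eval_a versus 16 from eval_b.
verdict: not equivalent; witness: base=0, step=-2


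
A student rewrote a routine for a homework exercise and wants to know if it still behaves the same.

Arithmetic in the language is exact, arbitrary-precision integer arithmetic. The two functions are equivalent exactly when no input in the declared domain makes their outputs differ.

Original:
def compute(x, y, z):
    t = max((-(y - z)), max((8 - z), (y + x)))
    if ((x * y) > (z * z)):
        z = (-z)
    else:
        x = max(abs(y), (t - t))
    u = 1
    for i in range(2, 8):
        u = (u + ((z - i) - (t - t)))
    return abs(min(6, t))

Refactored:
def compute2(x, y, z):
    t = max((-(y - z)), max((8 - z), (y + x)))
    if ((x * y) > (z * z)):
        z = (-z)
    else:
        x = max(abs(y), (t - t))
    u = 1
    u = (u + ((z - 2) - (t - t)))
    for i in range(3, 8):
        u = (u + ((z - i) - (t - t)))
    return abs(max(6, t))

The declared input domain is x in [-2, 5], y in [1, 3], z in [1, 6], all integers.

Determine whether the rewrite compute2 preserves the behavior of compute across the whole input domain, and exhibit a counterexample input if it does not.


Consider the input x=-2, y=1, z=1.
compute: t := 7 | ((x * y) > (z * z)): false | x := 1 | u := 1 | iter i=2: | u := 0 | iter i=3: | u := -2 | iter i=4: | u := -5 | iter i=5: | u := -9 | iter i=6: | u := -14 | iter i=7: | u := -20 | result 6
compute2: t := 7 | ((x * y) > (z * z)): false | x := 1 | u := 1 | u := 0 | iter i=3: | u := -2 | iter i=4: | u := -5 | iter i=5: | u := -9 | iter i=6: | u := -14 | iter i=7: | u := -20 | result 7
6 vs 7 — the two versions disagree here.
verdict: not equivalent; witness: x=-2, y=1, z=1


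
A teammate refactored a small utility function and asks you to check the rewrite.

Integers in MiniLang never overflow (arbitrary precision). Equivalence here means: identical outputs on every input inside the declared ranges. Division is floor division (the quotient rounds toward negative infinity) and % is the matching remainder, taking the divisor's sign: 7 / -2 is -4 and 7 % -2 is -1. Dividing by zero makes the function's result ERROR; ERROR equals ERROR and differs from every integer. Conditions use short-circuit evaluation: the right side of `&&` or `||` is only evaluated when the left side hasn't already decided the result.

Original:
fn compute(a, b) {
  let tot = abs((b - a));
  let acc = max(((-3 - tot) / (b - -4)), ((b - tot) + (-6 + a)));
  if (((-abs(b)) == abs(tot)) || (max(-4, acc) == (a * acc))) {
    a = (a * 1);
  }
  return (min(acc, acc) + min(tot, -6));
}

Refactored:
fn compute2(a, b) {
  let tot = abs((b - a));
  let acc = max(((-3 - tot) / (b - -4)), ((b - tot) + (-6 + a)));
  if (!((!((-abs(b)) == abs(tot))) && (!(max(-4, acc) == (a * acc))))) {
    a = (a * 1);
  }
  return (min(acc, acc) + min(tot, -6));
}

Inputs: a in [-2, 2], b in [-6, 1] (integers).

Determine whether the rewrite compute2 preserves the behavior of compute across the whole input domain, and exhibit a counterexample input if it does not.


Although boolean connective usage differs, 40/40 inputs agree.
verdict: equivalent


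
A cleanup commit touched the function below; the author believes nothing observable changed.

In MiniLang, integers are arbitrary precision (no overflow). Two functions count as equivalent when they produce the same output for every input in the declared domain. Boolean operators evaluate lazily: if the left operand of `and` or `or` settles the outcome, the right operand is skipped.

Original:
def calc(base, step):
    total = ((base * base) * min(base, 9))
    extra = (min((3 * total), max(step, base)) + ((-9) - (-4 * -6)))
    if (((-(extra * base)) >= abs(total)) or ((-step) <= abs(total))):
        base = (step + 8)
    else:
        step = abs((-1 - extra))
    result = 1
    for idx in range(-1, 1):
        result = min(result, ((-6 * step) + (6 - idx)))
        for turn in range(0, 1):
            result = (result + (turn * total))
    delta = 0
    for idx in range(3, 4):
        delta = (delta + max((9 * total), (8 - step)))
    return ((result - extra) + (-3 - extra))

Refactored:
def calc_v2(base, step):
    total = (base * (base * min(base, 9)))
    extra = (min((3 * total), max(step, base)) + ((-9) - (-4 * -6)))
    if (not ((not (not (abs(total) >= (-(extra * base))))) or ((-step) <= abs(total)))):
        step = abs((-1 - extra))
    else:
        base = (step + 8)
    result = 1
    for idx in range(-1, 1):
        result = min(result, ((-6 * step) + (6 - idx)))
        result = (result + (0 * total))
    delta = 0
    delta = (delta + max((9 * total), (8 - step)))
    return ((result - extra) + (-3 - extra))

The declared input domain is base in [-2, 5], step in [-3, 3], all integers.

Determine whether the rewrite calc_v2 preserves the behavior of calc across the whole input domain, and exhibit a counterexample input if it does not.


These are not equivalent — on base=-1, step=-3 the outputs split (-135 vs 70).
calc: total becomes -1; next extra becomes -36; next (((-(extra * base)) >= abs(total)) or ((-step) <= abs(total))) evaluates to false; next step becomes 35; next result becomes 1; next at idx=-1:; next result becomes -203; next at turn=0:; next result becomes -203; next at idx=0:; next result becomes -204; next at turn=0:; next result becomes -204; next delta becomes 0; next at idx=3:; next delta becomes -9; next final value -135
calc_v2: total becomes -1; next extra becomes -36; next (not ((not (not (abs(total) >= (-(extra * base))))) or ((-step) <= abs(total)))) evaluates to false; next base becomes 5; next result becomes 1; next at idx=-1:; next result becomes 1; next result becomes 1; next at idx=0:; next result becomes 1; next result becomes 1; next delta becomes 0; next delta becomes 11; next final value 70
verdict: not equivalent; witness: base=-1, step=-3


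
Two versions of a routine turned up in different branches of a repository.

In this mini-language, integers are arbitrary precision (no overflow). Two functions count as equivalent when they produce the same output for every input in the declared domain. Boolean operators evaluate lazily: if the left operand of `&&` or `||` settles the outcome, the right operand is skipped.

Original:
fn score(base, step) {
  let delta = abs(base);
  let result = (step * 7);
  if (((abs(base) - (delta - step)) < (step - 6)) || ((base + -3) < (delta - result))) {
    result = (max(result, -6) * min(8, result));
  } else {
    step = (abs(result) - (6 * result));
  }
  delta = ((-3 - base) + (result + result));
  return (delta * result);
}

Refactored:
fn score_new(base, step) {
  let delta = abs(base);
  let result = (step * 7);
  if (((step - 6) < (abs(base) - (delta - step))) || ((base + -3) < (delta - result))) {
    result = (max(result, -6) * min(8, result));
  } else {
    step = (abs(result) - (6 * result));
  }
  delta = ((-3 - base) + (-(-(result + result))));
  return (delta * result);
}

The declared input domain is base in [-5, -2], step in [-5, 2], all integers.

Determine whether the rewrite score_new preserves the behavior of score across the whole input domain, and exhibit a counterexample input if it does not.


On input base=-5, step=2, score returns 420 while score_new returns 25312.
verdict: not equivalent; witness: base=-5, step=2


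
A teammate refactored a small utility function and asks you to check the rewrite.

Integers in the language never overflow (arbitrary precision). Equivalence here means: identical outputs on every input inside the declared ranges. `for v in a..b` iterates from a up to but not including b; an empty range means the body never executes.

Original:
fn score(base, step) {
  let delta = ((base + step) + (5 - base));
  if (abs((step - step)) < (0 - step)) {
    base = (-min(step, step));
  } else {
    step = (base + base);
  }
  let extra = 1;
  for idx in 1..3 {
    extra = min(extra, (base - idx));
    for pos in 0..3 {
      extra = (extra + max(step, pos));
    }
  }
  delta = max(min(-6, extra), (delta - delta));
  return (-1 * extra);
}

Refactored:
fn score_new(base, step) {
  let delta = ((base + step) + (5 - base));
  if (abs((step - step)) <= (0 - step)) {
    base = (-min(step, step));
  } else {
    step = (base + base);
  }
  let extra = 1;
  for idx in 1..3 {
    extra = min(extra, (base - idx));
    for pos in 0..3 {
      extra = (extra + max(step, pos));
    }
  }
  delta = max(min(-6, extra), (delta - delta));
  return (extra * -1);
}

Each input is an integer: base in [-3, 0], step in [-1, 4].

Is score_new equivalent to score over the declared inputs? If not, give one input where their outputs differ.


base=-3, step=0 yields 2 from score but -1 from score_new.
verdict: not equivalent; witness: base=-3, step=0


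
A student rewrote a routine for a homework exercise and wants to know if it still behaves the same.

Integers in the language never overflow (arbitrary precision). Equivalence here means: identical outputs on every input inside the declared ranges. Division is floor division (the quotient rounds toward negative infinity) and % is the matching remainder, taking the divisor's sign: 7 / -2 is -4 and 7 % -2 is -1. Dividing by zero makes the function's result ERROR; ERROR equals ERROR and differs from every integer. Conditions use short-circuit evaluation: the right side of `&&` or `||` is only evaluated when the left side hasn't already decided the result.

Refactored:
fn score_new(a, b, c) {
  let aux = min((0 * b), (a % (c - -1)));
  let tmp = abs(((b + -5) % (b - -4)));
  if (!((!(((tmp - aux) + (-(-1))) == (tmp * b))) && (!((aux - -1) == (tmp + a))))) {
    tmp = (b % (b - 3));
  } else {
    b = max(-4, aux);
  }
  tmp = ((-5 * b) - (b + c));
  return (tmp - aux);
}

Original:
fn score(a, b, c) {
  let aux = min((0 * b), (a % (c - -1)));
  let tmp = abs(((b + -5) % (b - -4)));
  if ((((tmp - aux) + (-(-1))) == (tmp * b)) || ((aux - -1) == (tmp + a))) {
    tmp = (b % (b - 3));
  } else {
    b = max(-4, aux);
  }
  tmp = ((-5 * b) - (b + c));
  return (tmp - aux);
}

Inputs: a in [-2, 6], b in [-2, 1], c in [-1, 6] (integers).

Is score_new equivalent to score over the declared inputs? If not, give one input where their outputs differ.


Comparing the listings, the differences include: boolean connective usage differs.
Spot check at a=-1, b=-2, c=0 — score: aux = 0; tmp = 1; ((((tmp - aux) + (-(-1))) == (tmp * b)) || ((aux - -1) == (tmp + a))) -> false; b = 0; tmp = 0; return 0. score_new: aux = 0; tmp = 1; (!((!(((tmp - aux) + (-(-1))) == (tmp * b))) && (!((aux - -1) == (tmp + a))))) -> false; b = 0; tmp = 0; return 0. Both give 0.
An exhaustive pass over the 288 declared inputs shows identical outputs.
verdict: equivalent


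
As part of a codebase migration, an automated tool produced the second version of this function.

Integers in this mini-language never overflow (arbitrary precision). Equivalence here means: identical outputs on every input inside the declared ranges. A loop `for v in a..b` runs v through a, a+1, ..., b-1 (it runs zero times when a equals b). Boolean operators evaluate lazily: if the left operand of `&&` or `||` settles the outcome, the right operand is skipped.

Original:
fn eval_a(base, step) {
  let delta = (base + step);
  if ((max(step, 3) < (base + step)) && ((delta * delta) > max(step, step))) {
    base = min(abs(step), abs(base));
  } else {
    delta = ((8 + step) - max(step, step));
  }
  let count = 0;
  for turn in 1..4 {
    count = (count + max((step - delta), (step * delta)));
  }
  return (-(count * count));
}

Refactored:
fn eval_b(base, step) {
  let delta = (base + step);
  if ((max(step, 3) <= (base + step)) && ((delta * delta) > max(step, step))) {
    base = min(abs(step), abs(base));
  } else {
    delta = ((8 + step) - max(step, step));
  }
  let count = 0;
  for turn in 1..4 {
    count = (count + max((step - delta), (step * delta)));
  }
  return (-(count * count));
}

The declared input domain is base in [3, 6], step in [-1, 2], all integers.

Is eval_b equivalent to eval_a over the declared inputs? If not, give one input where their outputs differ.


These are not equivalent — on base=4, step=-1 the outputs split (-576 vs -81).
eval_a: delta becomes 3; next ((max(step, 3) < (base + step)) && ((delta * delta) > max(step, step))) evaluates to false; next delta becomes 8; next count becomes 0; next at turn=1:; next count becomes -8; next at turn=2:; next count becomes -16; next at turn=3:; next count becomes -24; next final value -576
eval_b: delta becomes 3; next ((max(step, 3) <= (base + step)) && ((delta * delta) > max(step, step))) evaluates to true; next base becomes 1; next count becomes 0; next at turn=1:; next count becomes -3; next at turn=2:; next count becomes -6; next at turn=3:; next count becomes -9; next final value -81
verdict: not equivalent; witness: base=4, step=-1


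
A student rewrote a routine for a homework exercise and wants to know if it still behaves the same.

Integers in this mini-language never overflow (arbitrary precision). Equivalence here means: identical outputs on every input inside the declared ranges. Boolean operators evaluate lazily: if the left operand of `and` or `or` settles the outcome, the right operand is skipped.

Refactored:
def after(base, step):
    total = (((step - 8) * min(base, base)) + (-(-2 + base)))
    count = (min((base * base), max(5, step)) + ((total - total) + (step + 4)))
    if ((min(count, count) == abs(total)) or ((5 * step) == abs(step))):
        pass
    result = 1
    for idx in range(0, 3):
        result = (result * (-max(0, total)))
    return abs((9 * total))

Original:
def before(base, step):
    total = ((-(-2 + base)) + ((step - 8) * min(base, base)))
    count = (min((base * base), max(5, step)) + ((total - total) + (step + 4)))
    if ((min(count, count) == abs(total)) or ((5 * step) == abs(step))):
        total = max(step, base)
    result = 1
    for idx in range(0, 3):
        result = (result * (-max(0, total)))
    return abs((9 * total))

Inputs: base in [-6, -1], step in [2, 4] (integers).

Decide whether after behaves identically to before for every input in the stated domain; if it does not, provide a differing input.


base=-2, step=4 yields 36 from before but 108 from after.
verdict: not equivalent; witness: base=-2, step=4


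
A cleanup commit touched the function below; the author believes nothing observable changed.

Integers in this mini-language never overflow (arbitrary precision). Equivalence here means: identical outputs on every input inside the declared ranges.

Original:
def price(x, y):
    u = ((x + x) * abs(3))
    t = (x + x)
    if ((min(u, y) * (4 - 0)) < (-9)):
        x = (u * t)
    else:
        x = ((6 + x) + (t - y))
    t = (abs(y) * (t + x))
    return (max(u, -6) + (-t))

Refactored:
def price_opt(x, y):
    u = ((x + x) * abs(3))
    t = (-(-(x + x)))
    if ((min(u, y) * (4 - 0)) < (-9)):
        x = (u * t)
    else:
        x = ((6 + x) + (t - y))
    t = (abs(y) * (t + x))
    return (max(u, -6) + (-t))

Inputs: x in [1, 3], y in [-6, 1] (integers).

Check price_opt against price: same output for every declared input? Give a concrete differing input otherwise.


Equivalent — the differences include same computation, different form, yet no declared input distinguishes the two.
Spot check at x=1, y=-2 — price: u = 6; t = 2; ((min(u, y) * (4 - 0)) < (-9)) -> false; x = 11; t = 26; return -20. price_opt: u = 6; t = 2; ((min(u, y) * (4 - 0)) < (-9)) -> false; x = 11; t = 26; return -20. Both give -20.
Across all 24 domain points the two functions coincide.
verdict: equivalent


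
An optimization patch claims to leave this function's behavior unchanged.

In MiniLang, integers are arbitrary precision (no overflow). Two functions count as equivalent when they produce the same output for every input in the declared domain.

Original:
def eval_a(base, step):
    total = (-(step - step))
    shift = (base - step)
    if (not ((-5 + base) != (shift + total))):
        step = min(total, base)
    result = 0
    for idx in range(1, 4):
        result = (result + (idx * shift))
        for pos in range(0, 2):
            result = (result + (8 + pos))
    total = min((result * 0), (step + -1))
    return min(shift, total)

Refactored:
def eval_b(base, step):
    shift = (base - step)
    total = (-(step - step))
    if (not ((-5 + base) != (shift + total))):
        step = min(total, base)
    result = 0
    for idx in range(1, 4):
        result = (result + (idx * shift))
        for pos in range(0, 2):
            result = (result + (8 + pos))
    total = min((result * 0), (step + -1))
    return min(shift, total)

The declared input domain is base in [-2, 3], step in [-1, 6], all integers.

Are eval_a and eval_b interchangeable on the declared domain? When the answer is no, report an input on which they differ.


Equivalent — the differences include same computation, different form, yet no declared input distinguishes the two.
One worked example (base=1, step=6) — eval_a: total becomes 0; next shift becomes -5; next (not ((-5 + base) != (shift + total))) evaluates to false; next result becomes 0; next at idx=1:; next result becomes -5; next at pos=0:; next result becomes 3; next at pos=1:; next result becomes 12; next at idx=2:; next result becomes 2; next at pos=0:; next result becomes 10; next at pos=1:; next result becomes 19; next at idx=3:; next result becomes 4; next at pos=0:; next result becomes 12; next at pos=1:; next result becomes 21; next total becomes 0; next final value -5; eval_b: shift becomes -5; next total becomes 0; next (not ((-5 + base) != (shift + total))) evaluates to false; next result becomes 0; next at idx=1:; next result becomes -5; next at pos=0:; next result becomes 3; next at pos=1:; next result becomes 12; next at idx=2:; next result becomes 2; next at pos=0:; next result becomes 10; next at pos=1:; next result becomes 19; next at idx=3:; next result becomes 4; next at pos=0:; next result becomes 12; next at pos=1:; next result becomes 21; next total becomes 0; next final value -5; agreement on -5.
An exhaustive pass over the 48 declared inputs shows identical outputs.
verdict: equivalent


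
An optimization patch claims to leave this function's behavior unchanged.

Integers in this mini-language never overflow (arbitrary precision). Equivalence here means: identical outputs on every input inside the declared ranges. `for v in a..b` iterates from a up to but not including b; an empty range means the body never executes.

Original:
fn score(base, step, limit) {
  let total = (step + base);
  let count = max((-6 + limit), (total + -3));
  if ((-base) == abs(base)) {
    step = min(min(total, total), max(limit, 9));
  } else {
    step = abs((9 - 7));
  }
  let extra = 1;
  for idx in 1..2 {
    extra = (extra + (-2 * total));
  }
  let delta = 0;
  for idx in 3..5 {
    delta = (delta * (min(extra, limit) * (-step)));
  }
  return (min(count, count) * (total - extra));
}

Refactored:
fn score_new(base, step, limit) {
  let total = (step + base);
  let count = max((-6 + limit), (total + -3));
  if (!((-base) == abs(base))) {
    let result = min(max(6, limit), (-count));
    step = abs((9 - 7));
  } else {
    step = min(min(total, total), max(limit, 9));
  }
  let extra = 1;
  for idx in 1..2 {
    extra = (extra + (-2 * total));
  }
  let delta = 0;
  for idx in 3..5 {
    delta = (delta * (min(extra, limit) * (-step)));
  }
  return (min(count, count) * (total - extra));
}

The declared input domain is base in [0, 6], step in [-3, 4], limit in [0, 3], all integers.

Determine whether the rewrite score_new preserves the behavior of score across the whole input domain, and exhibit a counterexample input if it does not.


Changes here: constant usage differs; statement counts differ; boolean connective usage differs; local variable names differ; min/max/abs usage differs; the full 224-point sweep finds no disagreement.
verdict: equivalent
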